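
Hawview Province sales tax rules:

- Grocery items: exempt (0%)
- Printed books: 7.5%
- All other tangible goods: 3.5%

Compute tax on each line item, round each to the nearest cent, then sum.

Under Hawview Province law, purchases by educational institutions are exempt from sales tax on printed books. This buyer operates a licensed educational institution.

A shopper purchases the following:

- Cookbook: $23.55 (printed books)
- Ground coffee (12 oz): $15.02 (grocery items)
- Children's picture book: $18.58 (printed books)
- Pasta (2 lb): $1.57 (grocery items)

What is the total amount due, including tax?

Cookbook $23.55: printed books, buyer-exempt → 0% → $0.00
Ground coffee (12 oz) $15.02: grocery items → 0% → $0.00
Children's picture book $18.58: printed books, buyer-exempt → 0% → $0.00
Pasta (2 lb) $1.57: grocery items → 0% → $0.00
Subtotal = $58.72; tax = $0.00; total due = $58.72

$58.72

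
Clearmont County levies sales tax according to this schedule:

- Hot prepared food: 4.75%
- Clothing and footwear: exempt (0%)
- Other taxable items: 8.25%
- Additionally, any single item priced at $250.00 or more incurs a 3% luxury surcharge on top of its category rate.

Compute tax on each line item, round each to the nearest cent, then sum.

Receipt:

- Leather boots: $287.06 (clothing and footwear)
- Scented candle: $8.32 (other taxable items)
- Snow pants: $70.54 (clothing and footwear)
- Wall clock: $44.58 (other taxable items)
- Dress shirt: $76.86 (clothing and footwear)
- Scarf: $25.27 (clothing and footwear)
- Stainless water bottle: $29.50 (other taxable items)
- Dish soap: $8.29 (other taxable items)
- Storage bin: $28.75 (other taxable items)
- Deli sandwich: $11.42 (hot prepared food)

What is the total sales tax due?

Leather boots $287.06: clothing and footwear → 0% + 3% surcharge = 3% → $8.61
Scented candle $8.32: other taxable items → 8.25% → $0.69
Snow pants $70.54: clothing and footwear → 0% → $0.00
Wall clock $44.58: other taxable items → 8.25% → $3.68
Dress shirt $76.86: clothing and footwear → 0% → $0.00
Scarf $25.27: clothing and footwear → 0% → $0.00
Stainless water bottle $29.50: other taxable items → 8.25% → $2.43
Dish soap $8.29: other taxable items → 8.25% → $0.68
Storage bin $28.75: other taxable items → 8.25% → $2.37
Deli sandwich $11.42: hot prepared food → 4.75% → $0.54
Total tax = $8.61 + $0.69 + $3.68 + $2.43 + $0.68 + $2.37 + $0.54 = $19.00

$19.00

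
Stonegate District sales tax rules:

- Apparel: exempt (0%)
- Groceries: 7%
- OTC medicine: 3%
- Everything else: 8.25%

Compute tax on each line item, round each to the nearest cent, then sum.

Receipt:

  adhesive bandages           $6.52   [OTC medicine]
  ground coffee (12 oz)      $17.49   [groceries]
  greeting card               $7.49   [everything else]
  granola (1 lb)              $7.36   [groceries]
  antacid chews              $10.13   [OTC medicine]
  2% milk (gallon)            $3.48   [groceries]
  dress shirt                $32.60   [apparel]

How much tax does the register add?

Adhesive bandages $6.52: OTC medicine → 3% → $0.20
Ground coffee (12 oz) $17.49: groceries → 7% → $1.22
Greeting card $7.49: everything else → 8.25% → $0.62
Granola (1 lb) $7.36: groceries → 7% → $0.52
Antacid chews $10.13: OTC medicine → 3% → $0.30
2% milk (gallon) $3.48: groceries → 7% → $0.24
Dress shirt $32.60: apparel → 0% → $0.00
Total tax = $0.20 + $1.22 + $0.62 + $0.52 + $0.30 + $0.24 = $3.10

$3.10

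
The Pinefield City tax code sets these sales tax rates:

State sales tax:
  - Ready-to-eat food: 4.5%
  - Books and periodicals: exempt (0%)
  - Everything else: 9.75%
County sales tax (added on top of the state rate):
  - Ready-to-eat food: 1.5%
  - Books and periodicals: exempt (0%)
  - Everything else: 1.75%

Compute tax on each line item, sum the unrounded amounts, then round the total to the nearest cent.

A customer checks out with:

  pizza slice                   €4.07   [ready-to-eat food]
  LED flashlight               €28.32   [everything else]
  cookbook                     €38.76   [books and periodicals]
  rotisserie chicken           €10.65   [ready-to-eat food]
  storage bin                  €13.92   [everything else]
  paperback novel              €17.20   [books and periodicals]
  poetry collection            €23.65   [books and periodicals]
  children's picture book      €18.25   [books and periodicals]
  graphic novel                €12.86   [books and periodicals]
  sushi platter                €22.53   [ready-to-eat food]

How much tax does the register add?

€7.09

Pizza slice €4.07: ready-to-eat food → 4.5% + 1.5% county = 6% → €0.2442
LED flashlight €28.32: everything else → 9.75% + 1.75% county = 11.5% → €3.2568
Cookbook €38.76: books and periodicals → 0% + 0% county = 0% → €0.00
Rotisserie chicken €10.65: ready-to-eat food → 4.5% + 1.5% county = 6% → €0.639
Storage bin €13.92: everything else → 9.75% + 1.75% county = 11.5% → €1.6008
Paperback novel €17.20: books and periodicals → 0% + 0% county = 0% → €0.00
Poetry collection €23.65: books and periodicals → 0% + 0% county = 0% → €0.00
Children's picture book €18.25: books and periodicals → 0% + 0% county = 0% → €0.00
Graphic novel €12.86: books and periodicals → 0% + 0% county = 0% → €0.00
Sushi platter €22.53: ready-to-eat food → 4.5% + 1.5% county = 6% → €1.3518
Unrounded tax sum = €7.0926 → €7.09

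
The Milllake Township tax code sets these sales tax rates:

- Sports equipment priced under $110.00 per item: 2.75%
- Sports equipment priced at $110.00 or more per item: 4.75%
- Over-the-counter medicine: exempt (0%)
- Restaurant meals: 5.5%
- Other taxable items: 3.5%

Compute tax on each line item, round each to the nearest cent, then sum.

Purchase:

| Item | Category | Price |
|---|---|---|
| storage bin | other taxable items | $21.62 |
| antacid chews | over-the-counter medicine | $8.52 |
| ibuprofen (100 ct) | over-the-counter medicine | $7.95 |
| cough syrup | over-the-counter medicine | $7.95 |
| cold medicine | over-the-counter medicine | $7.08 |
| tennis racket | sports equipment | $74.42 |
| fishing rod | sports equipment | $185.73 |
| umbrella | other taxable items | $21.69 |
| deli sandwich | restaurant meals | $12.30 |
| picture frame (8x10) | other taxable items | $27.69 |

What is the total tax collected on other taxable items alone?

Storage bin $21.62: other taxable items → 3.5% → $0.76
Umbrella $21.69: other taxable items → 3.5% → $0.76
Picture frame (8x10) $27.69: other taxable items → 3.5% → $0.97
Tax on other taxable items = $0.76 + $0.76 + $0.97 = $2.49

$2.49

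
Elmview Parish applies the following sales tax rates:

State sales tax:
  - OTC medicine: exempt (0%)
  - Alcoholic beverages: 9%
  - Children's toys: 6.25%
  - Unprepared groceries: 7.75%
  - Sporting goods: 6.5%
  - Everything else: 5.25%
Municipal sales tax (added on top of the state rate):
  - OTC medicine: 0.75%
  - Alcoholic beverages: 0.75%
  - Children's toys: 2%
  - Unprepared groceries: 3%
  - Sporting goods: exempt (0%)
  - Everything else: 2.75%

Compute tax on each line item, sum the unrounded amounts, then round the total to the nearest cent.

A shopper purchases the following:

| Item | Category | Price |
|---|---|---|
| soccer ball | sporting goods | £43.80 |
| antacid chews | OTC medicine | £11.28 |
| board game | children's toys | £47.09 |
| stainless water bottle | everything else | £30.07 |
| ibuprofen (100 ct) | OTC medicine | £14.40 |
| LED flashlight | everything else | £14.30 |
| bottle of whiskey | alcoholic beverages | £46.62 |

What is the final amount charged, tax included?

£222.58

Soccer ball £43.80: sporting goods → 6.5% + 0% municipal = 6.5% → £2.847
Antacid chews £11.28: OTC medicine → 0% + 0.75% municipal = 0.75% → £0.0846
Board game £47.09: children's toys → 6.25% + 2% municipal = 8.25% → £3.884925
Stainless water bottle £30.07: everything else → 5.25% + 2.75% municipal = 8% → £2.4056
Ibuprofen (100 ct) £14.40: OTC medicine → 0% + 0.75% municipal = 0.75% → £0.108
LED flashlight £14.30: everything else → 5.25% + 2.75% municipal = 8% → £1.144
Bottle of whiskey £46.62: alcoholic beverages → 9% + 0.75% municipal = 9.75% → £4.54545
Subtotal = £207.56; unrounded tax = £15.019575 → £15.02; total due = £222.58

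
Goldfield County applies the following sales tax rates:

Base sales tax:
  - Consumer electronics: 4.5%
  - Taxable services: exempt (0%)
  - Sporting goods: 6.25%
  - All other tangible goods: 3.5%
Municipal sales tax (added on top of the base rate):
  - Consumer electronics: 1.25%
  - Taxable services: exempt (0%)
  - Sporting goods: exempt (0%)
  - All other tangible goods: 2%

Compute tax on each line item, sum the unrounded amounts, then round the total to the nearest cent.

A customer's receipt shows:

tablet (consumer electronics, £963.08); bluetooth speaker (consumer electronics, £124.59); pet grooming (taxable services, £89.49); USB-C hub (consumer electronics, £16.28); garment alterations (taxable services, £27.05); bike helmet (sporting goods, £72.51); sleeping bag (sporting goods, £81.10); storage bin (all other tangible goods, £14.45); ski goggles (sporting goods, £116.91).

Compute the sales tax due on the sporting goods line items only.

Bike helmet £72.51: sporting goods → 6.25% + 0% municipal = 6.25% → £4.531875
Sleeping bag £81.10: sporting goods → 6.25% + 0% municipal = 6.25% → £5.06875
Ski goggles £116.91: sporting goods → 6.25% + 0% municipal = 6.25% → £7.306875
Tax on sporting goods: unrounded sum = £16.9075 → £16.91

£16.91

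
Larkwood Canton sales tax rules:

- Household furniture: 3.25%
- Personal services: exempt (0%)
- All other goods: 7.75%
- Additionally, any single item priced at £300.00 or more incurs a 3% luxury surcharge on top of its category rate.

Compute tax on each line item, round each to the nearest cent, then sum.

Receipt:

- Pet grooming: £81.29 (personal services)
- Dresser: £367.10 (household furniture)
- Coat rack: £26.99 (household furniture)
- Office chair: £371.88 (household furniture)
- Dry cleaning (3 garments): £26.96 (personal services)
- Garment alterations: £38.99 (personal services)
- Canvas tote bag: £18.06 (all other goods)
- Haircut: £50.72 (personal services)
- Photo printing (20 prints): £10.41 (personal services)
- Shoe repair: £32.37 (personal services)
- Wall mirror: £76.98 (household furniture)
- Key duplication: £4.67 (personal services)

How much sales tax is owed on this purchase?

£50.96

Pet grooming £81.29: personal services → 0% → £0.00
Dresser £367.10: household furniture → 3.25% + 3% surcharge = 6.25% → £22.94
Coat rack £26.99: household furniture → 3.25% → £0.88
Office chair £371.88: household furniture → 3.25% + 3% surcharge = 6.25% → £23.24
Dry cleaning (3 garments) £26.96: personal services → 0% → £0.00
Garment alterations £38.99: personal services → 0% → £0.00
Canvas tote bag £18.06: all other goods → 7.75% → £1.40
Haircut £50.72: personal services → 0% → £0.00
Photo printing (20 prints) £10.41: personal services → 0% → £0.00
Shoe repair £32.37: personal services → 0% → £0.00
Wall mirror £76.98: household furniture → 3.25% → £2.50
Key duplication £4.67: personal services → 0% → £0.00
Total tax = £22.94 + £0.88 + £23.24 + £1.40 + £2.50 = £50.96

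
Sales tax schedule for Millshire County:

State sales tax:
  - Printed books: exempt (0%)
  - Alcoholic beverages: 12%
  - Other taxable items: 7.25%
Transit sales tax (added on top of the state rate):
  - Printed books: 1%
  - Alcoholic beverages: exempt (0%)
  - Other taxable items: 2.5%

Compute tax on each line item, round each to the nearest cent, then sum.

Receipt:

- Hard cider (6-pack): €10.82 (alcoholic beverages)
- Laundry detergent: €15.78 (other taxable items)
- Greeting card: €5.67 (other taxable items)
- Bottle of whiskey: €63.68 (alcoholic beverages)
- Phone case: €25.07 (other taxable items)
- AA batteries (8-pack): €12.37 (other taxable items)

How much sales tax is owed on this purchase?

€14.68

Hard cider (6-pack) €10.82: alcoholic beverages → 12% + 0% transit = 12% → €1.30
Laundry detergent €15.78: other taxable items → 7.25% + 2.5% transit = 9.75% → €1.54
Greeting card €5.67: other taxable items → 7.25% + 2.5% transit = 9.75% → €0.55
Bottle of whiskey €63.68: alcoholic beverages → 12% + 0% transit = 12% → €7.64
Phone case €25.07: other taxable items → 7.25% + 2.5% transit = 9.75% → €2.44
AA batteries (8-pack) €12.37: other taxable items → 7.25% + 2.5% transit = 9.75% → €1.21
Total tax = €1.30 + €1.54 + €0.55 + €7.64 + €2.44 + €1.21 = €14.68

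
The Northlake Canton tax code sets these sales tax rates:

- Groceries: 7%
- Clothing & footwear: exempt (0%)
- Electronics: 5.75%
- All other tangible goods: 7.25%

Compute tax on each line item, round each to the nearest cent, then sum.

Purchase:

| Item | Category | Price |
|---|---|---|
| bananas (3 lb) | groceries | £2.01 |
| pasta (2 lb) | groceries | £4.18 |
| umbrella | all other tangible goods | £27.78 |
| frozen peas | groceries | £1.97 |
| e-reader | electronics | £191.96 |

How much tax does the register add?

Bananas (3 lb) £2.01: groceries → 7% → £0.14
Pasta (2 lb) £4.18: groceries → 7% → £0.29
Umbrella £27.78: all other tangible goods → 7.25% → £2.01
Frozen peas £1.97: groceries → 7% → £0.14
E-reader £191.96: electronics → 5.75% → £11.04
Total tax = £0.14 + £0.29 + £2.01 + £0.14 + £11.04 = £13.62

£13.62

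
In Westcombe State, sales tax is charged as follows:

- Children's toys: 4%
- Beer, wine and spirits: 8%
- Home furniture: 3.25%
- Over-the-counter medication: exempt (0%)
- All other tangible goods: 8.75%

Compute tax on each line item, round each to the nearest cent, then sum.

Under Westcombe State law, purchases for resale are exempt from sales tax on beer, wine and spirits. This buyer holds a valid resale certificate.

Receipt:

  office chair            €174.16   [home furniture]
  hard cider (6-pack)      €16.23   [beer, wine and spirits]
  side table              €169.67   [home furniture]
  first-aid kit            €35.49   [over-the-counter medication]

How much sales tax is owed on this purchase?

Office chair €174.16: home furniture → 3.25% → €5.66
Hard cider (6-pack) €16.23: beer, wine and spirits, buyer-exempt → 0% → €0.00
Side table €169.67: home furniture → 3.25% → €5.51
First-aid kit €35.49: over-the-counter medication → 0% → €0.00
Total tax = €5.66 + €5.51 = €11.17

€11.17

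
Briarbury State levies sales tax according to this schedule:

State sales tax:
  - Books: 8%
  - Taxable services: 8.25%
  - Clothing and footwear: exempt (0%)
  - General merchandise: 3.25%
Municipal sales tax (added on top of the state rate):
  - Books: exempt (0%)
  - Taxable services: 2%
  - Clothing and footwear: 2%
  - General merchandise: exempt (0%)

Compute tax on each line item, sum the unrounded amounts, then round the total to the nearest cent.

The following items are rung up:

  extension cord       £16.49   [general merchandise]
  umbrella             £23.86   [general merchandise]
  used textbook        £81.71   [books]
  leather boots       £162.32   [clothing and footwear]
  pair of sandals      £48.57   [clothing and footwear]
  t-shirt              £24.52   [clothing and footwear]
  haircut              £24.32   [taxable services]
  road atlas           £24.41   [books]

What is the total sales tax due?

Extension cord £16.49: general merchandise → 3.25% + 0% municipal = 3.25% → £0.535925
Umbrella £23.86: general merchandise → 3.25% + 0% municipal = 3.25% → £0.77545
Used textbook £81.71: books → 8% + 0% municipal = 8% → £6.5368
Leather boots £162.32: clothing and footwear → 0% + 2% municipal = 2% → £3.2464
Pair of sandals £48.57: clothing and footwear → 0% + 2% municipal = 2% → £0.9714
T-shirt £24.52: clothing and footwear → 0% + 2% municipal = 2% → £0.4904
Haircut £24.32: taxable services → 8.25% + 2% municipal = 10.25% → £2.4928
Road atlas £24.41: books → 8% + 0% municipal = 8% → £1.9528
Unrounded tax sum = £17.001975 → £17.00

£17.00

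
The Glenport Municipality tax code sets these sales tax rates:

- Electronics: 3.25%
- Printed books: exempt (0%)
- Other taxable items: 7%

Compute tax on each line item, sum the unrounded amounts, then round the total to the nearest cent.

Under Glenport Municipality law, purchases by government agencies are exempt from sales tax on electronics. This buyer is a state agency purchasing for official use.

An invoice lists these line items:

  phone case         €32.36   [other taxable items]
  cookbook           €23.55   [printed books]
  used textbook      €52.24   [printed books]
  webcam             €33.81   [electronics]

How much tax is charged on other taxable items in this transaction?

€2.27

Phone case €32.36: other taxable items → 7% → €2.2652
Tax on other taxable items: unrounded sum = €2.2652 → €2.27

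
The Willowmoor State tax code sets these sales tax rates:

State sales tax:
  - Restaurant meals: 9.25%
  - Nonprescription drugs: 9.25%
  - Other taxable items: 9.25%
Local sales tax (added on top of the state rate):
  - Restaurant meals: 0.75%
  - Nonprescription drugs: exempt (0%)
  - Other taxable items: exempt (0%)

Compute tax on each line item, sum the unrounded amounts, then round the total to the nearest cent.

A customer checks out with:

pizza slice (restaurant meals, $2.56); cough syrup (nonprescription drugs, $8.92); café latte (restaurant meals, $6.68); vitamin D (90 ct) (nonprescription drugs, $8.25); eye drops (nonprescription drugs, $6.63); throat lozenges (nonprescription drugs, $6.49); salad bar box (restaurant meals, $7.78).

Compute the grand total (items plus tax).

$51.81

Pizza slice $2.56: restaurant meals → 9.25% + 0.75% local = 10% → $0.256
Cough syrup $8.92: nonprescription drugs → 9.25% + 0% local = 9.25% → $0.8251
Café latte $6.68: restaurant meals → 9.25% + 0.75% local = 10% → $0.668
Vitamin D (90 ct) $8.25: nonprescription drugs → 9.25% + 0% local = 9.25% → $0.763125
Eye drops $6.63: nonprescription drugs → 9.25% + 0% local = 9.25% → $0.613275
Throat lozenges $6.49: nonprescription drugs → 9.25% + 0% local = 9.25% → $0.600325
Salad bar box $7.78: restaurant meals → 9.25% + 0.75% local = 10% → $0.778
Subtotal = $47.31; unrounded tax = $4.503825 → $4.50; total due = $51.81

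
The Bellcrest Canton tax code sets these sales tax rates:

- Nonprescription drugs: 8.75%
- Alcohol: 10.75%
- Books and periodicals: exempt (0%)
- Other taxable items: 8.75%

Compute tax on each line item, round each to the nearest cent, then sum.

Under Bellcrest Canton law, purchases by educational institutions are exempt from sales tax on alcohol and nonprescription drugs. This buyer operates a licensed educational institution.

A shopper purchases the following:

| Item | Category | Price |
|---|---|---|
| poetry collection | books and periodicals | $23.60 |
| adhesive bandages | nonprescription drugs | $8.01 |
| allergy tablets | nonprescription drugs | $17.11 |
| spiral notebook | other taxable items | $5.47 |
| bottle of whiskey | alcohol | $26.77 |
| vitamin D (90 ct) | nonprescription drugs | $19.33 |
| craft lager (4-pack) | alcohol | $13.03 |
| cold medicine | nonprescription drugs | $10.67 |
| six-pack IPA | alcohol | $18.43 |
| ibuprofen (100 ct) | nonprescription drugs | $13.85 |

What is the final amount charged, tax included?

$156.75

Poetry collection $23.60: books and periodicals → 0% → $0.00
Adhesive bandages $8.01: nonprescription drugs, buyer-exempt → 0% → $0.00
Allergy tablets $17.11: nonprescription drugs, buyer-exempt → 0% → $0.00
Spiral notebook $5.47: other taxable items → 8.75% → $0.48
Bottle of whiskey $26.77: alcohol, buyer-exempt → 0% → $0.00
Vitamin D (90 ct) $19.33: nonprescription drugs, buyer-exempt → 0% → $0.00
Craft lager (4-pack) $13.03: alcohol, buyer-exempt → 0% → $0.00
Cold medicine $10.67: nonprescription drugs, buyer-exempt → 0% → $0.00
Six-pack IPA $18.43: alcohol, buyer-exempt → 0% → $0.00
Ibuprofen (100 ct) $13.85: nonprescription drugs, buyer-exempt → 0% → $0.00
Subtotal = $156.27; tax = $0.48; total due = $156.75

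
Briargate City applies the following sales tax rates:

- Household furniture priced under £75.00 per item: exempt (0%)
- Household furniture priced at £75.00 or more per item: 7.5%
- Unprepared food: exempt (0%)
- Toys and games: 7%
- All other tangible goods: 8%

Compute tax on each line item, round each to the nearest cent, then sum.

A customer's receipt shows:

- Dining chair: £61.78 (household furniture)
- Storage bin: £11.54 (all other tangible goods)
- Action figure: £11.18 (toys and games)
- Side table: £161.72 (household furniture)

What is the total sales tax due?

£13.83

Dining chair £61.78: household furniture, under £75.00 → 0% → £0.00
Storage bin £11.54: all other tangible goods → 8% → £0.92
Action figure £11.18: toys and games → 7% → £0.78
Side table £161.72: household furniture, £75.00 or more → 7.5% → £12.13
Total tax = £0.92 + £0.78 + £12.13 = £13.83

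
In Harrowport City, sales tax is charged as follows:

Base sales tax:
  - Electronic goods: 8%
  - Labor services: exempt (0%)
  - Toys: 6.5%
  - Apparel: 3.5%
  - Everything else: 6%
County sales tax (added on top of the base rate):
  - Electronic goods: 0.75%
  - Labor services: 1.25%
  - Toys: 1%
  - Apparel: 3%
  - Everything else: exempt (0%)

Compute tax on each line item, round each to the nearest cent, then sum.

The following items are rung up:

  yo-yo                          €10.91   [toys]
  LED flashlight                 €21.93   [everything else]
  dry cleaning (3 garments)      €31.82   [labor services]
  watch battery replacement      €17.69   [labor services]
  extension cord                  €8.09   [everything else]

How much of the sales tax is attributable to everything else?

€1.81

LED flashlight €21.93: everything else → 6% + 0% county = 6% → €1.32
Extension cord €8.09: everything else → 6% + 0% county = 6% → €0.49
Tax on everything else = €1.32 + €0.49 = €1.81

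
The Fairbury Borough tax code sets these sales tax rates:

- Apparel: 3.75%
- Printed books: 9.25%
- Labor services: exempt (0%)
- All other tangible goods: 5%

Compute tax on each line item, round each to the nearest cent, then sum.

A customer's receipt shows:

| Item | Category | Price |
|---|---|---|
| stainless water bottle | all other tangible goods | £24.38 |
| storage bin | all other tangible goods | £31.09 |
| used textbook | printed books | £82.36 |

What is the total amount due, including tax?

£148.22

Stainless water bottle £24.38: all other tangible goods → 5% → £1.22
Storage bin £31.09: all other tangible goods → 5% → £1.55
Used textbook £82.36: printed books → 9.25% → £7.62
Subtotal = £137.83; tax = £10.39; total due = £148.22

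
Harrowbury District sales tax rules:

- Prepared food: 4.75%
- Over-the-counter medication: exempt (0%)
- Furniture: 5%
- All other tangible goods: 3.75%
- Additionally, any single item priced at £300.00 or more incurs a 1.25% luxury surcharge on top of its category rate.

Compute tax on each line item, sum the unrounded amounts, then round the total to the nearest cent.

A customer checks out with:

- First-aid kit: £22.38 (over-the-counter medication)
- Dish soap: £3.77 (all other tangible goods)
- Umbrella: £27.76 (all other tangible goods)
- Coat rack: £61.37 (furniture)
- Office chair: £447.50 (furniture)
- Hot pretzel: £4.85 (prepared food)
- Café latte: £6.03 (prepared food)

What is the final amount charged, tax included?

First-aid kit £22.38: over-the-counter medication → 0% → £0.00
Dish soap £3.77: all other tangible goods → 3.75% → £0.141375
Umbrella £27.76: all other tangible goods → 3.75% → £1.041
Coat rack £61.37: furniture → 5% → £3.0685
Office chair £447.50: furniture → 5% + 1.25% surcharge = 6.25% → £27.96875
Hot pretzel £4.85: prepared food → 4.75% → £0.230375
Café latte £6.03: prepared food → 4.75% → £0.286425
Subtotal = £573.66; unrounded tax = £32.736425 → £32.74; total due = £606.40

£606.40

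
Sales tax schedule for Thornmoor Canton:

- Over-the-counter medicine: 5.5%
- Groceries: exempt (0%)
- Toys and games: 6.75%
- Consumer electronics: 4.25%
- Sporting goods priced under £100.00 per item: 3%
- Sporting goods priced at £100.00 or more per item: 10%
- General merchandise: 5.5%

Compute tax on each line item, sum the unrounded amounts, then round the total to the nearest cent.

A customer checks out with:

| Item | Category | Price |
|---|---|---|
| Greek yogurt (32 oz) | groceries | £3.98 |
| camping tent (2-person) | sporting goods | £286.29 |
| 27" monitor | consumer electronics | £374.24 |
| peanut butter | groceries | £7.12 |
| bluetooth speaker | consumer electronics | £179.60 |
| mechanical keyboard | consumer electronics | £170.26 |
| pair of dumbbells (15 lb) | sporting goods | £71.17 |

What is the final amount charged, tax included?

Greek yogurt (32 oz) £3.98: groceries → 0% → £0.00
Camping tent (2-person) £286.29: sporting goods, £100.00 or more → 10% → £28.629
27" monitor £374.24: consumer electronics → 4.25% → £15.9052
Peanut butter £7.12: groceries → 0% → £0.00
Bluetooth speaker £179.60: consumer electronics → 4.25% → £7.633
Mechanical keyboard £170.26: consumer electronics → 4.25% → £7.23605
Pair of dumbbells (15 lb) £71.17: sporting goods, under £100.00 → 3% → £2.1351
Subtotal = £1092.66; unrounded tax = £61.53835 → £61.54; total due = £1154.20

£1154.20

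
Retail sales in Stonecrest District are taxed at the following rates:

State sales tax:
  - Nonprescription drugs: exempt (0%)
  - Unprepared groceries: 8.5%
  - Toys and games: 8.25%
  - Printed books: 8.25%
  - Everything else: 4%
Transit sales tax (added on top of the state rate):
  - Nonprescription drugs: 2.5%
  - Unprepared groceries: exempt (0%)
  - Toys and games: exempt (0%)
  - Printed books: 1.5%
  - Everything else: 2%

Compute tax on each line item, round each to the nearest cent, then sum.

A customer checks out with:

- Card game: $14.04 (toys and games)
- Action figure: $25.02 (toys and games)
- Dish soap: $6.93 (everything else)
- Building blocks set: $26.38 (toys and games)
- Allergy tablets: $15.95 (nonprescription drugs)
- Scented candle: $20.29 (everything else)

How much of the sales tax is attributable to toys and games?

Card game $14.04: toys and games → 8.25% + 0% transit = 8.25% → $1.16
Action figure $25.02: toys and games → 8.25% + 0% transit = 8.25% → $2.06
Building blocks set $26.38: toys and games → 8.25% + 0% transit = 8.25% → $2.18
Tax on toys and games = $1.16 + $2.06 + $2.18 = $5.40

$5.40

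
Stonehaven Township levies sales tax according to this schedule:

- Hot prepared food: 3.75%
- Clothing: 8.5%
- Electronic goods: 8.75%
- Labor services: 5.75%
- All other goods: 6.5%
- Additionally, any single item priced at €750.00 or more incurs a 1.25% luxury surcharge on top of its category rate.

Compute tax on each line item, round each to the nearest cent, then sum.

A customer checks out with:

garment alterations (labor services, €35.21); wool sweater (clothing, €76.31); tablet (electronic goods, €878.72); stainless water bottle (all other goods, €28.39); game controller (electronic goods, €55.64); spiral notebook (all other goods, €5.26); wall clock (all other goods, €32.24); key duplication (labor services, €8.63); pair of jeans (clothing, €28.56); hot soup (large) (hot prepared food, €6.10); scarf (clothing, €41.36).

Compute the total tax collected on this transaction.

Garment alterations €35.21: labor services → 5.75% → €2.02
Wool sweater €76.31: clothing → 8.5% → €6.49
Tablet €878.72: electronic goods → 8.75% + 1.25% surcharge = 10% → €87.87
Stainless water bottle €28.39: all other goods → 6.5% → €1.85
Game controller €55.64: electronic goods → 8.75% → €4.87
Spiral notebook €5.26: all other goods → 6.5% → €0.34
Wall clock €32.24: all other goods → 6.5% → €2.10
Key duplication €8.63: labor services → 5.75% → €0.50
Pair of jeans €28.56: clothing → 8.5% → €2.43
Hot soup (large) €6.10: hot prepared food → 3.75% → €0.23
Scarf €41.36: clothing → 8.5% → €3.52
Total tax = €2.02 + €6.49 + €87.87 + €1.85 + €4.87 + €0.34 + €2.10 + €0.50 + €2.43 + €0.23 + €3.52 = €112.22

€112.22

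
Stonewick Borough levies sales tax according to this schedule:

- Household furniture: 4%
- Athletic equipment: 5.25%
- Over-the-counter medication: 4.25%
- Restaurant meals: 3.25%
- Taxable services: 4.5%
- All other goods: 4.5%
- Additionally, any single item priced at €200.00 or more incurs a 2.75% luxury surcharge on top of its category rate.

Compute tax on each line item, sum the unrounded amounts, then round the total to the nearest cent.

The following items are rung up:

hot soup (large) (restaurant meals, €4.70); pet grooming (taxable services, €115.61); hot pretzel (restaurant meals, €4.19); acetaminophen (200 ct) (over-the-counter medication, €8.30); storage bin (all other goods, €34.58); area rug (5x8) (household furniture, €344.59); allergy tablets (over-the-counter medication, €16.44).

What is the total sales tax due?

€31.36

Hot soup (large) €4.70: restaurant meals → 3.25% → €0.15275
Pet grooming €115.61: taxable services → 4.5% → €5.20245
Hot pretzel €4.19: restaurant meals → 3.25% → €0.136175
Acetaminophen (200 ct) €8.30: over-the-counter medication → 4.25% → €0.35275
Storage bin €34.58: all other goods → 4.5% → €1.5561
Area rug (5x8) €344.59: household furniture → 4% + 2.75% surcharge = 6.75% → €23.259825
Allergy tablets €16.44: over-the-counter medication → 4.25% → €0.6987
Unrounded tax sum = €31.35875 → €31.36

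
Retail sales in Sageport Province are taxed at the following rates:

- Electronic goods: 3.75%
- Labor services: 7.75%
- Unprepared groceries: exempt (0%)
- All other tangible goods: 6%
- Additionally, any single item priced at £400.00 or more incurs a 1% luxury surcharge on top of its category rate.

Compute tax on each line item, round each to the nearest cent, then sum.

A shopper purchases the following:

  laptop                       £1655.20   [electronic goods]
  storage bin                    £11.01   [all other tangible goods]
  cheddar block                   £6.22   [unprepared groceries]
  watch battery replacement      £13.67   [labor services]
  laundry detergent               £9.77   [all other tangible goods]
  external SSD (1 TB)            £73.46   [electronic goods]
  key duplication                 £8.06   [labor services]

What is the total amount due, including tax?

£1861.69

Laptop £1655.20: electronic goods → 3.75% + 1% surcharge = 4.75% → £78.62
Storage bin £11.01: all other tangible goods → 6% → £0.66
Cheddar block £6.22: unprepared groceries → 0% → £0.00
Watch battery replacement £13.67: labor services → 7.75% → £1.06
Laundry detergent £9.77: all other tangible goods → 6% → £0.59
External SSD (1 TB) £73.46: electronic goods → 3.75% → £2.75
Key duplication £8.06: labor services → 7.75% → £0.62
Subtotal = £1777.39; tax = £84.30; total due = £1861.69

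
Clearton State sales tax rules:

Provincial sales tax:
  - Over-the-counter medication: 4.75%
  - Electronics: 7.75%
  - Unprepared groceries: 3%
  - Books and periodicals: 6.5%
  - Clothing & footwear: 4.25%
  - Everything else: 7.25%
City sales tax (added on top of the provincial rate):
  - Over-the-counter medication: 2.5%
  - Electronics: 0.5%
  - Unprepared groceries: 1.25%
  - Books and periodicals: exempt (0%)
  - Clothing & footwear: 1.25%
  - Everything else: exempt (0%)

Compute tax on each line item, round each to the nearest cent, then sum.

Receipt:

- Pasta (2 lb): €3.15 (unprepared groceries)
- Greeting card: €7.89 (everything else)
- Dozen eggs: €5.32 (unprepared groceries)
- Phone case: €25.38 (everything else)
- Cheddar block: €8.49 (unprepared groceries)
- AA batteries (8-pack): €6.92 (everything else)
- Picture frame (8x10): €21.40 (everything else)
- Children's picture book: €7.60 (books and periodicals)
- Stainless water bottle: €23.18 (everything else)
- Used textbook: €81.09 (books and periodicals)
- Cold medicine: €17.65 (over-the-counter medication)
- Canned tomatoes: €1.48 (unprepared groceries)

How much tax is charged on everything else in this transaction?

Greeting card €7.89: everything else → 7.25% + 0% city = 7.25% → €0.57
Phone case €25.38: everything else → 7.25% + 0% city = 7.25% → €1.84
AA batteries (8-pack) €6.92: everything else → 7.25% + 0% city = 7.25% → €0.50
Picture frame (8x10) €21.40: everything else → 7.25% + 0% city = 7.25% → €1.55
Stainless water bottle €23.18: everything else → 7.25% + 0% city = 7.25% → €1.68
Tax on everything else = €0.57 + €1.84 + €0.50 + €1.55 + €1.68 = €6.14

€6.14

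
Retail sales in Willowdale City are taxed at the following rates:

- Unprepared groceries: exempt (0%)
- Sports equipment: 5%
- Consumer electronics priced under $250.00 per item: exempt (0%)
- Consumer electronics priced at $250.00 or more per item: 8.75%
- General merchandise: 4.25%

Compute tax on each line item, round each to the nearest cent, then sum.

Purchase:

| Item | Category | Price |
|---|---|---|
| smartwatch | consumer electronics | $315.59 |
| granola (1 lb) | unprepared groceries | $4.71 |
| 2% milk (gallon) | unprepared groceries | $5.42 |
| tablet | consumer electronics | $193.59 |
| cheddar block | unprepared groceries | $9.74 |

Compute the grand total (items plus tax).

$556.66

Smartwatch $315.59: consumer electronics, $250.00 or more → 8.75% → $27.61
Granola (1 lb) $4.71: unprepared groceries → 0% → $0.00
2% milk (gallon) $5.42: unprepared groceries → 0% → $0.00
Tablet $193.59: consumer electronics, under $250.00 → 0% → $0.00
Cheddar block $9.74: unprepared groceries → 0% → $0.00
Subtotal = $529.05; tax = $27.61; total due = $556.66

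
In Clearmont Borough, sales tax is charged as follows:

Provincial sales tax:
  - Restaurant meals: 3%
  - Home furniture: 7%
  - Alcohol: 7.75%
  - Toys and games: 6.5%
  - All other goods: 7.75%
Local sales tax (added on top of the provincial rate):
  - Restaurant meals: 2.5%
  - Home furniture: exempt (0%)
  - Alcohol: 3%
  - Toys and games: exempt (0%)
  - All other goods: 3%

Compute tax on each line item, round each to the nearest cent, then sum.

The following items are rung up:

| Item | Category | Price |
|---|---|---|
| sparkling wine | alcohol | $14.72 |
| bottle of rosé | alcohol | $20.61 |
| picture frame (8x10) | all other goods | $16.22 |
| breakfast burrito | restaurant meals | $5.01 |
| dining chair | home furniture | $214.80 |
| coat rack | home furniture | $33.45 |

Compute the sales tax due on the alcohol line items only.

Sparkling wine $14.72: alcohol → 7.75% + 3% local = 10.75% → $1.58
Bottle of rosé $20.61: alcohol → 7.75% + 3% local = 10.75% → $2.22
Tax on alcohol = $1.58 + $2.22 = $3.80

$3.80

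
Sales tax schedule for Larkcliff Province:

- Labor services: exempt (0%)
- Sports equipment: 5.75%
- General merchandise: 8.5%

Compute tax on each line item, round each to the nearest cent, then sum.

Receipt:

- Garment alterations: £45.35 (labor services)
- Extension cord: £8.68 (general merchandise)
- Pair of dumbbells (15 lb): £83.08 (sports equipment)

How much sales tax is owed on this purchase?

Garment alterations £45.35: labor services → 0% → £0.00
Extension cord £8.68: general merchandise → 8.5% → £0.74
Pair of dumbbells (15 lb) £83.08: sports equipment → 5.75% → £4.78
Total tax = £0.74 + £4.78 = £5.52

£5.52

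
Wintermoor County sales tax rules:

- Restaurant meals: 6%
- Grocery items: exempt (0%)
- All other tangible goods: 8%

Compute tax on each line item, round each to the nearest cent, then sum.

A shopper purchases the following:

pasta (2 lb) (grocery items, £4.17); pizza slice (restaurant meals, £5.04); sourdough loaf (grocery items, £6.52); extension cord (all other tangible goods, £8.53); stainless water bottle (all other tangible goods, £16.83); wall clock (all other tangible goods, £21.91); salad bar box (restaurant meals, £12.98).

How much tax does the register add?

£4.86

Pasta (2 lb) £4.17: grocery items → 0% → £0.00
Pizza slice £5.04: restaurant meals → 6% → £0.30
Sourdough loaf £6.52: grocery items → 0% → £0.00
Extension cord £8.53: all other tangible goods → 8% → £0.68
Stainless water bottle £16.83: all other tangible goods → 8% → £1.35
Wall clock £21.91: all other tangible goods → 8% → £1.75
Salad bar box £12.98: restaurant meals → 6% → £0.78
Total tax = £0.30 + £0.68 + £1.35 + £1.75 + £0.78 = £4.86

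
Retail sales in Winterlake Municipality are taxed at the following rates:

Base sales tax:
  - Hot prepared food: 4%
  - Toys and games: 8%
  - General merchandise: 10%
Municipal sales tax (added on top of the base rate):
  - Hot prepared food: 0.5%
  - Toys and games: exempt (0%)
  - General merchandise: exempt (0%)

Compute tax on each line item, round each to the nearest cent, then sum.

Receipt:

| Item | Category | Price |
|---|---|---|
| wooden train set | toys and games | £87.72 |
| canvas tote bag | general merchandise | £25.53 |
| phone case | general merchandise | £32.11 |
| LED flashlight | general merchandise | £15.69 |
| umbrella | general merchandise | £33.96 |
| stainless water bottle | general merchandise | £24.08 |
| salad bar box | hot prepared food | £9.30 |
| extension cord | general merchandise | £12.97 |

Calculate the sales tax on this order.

£21.88

Wooden train set £87.72: toys and games → 8% + 0% municipal = 8% → £7.02
Canvas tote bag £25.53: general merchandise → 10% + 0% municipal = 10% → £2.55
Phone case £32.11: general merchandise → 10% + 0% municipal = 10% → £3.21
LED flashlight £15.69: general merchandise → 10% + 0% municipal = 10% → £1.57
Umbrella £33.96: general merchandise → 10% + 0% municipal = 10% → £3.40
Stainless water bottle £24.08: general merchandise → 10% + 0% municipal = 10% → £2.41
Salad bar box £9.30: hot prepared food → 4% + 0.5% municipal = 4.5% → £0.42
Extension cord £12.97: general merchandise → 10% + 0% municipal = 10% → £1.30
Total tax = £7.02 + £2.55 + £3.21 + £1.57 + £3.40 + £2.41 + £0.42 + £1.30 = £21.88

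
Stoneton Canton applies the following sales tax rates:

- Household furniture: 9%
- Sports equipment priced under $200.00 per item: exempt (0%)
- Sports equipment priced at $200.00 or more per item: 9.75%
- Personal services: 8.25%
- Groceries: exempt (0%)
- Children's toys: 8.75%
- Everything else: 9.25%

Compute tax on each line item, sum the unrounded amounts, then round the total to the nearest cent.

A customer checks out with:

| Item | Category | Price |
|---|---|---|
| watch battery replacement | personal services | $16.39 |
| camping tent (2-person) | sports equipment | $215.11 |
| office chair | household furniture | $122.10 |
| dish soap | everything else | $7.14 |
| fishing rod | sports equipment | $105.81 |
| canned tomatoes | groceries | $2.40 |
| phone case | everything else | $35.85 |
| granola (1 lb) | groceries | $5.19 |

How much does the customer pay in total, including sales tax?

$547.28

Watch battery replacement $16.39: personal services → 8.25% → $1.352175
Camping tent (2-person) $215.11: sports equipment, $200.00 or more → 9.75% → $20.973225
Office chair $122.10: household furniture → 9% → $10.989
Dish soap $7.14: everything else → 9.25% → $0.66045
Fishing rod $105.81: sports equipment, under $200.00 → 0% → $0.00
Canned tomatoes $2.40: groceries → 0% → $0.00
Phone case $35.85: everything else → 9.25% → $3.316125
Granola (1 lb) $5.19: groceries → 0% → $0.00
Subtotal = $509.99; unrounded tax = $37.290975 → $37.29; total due = $547.28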